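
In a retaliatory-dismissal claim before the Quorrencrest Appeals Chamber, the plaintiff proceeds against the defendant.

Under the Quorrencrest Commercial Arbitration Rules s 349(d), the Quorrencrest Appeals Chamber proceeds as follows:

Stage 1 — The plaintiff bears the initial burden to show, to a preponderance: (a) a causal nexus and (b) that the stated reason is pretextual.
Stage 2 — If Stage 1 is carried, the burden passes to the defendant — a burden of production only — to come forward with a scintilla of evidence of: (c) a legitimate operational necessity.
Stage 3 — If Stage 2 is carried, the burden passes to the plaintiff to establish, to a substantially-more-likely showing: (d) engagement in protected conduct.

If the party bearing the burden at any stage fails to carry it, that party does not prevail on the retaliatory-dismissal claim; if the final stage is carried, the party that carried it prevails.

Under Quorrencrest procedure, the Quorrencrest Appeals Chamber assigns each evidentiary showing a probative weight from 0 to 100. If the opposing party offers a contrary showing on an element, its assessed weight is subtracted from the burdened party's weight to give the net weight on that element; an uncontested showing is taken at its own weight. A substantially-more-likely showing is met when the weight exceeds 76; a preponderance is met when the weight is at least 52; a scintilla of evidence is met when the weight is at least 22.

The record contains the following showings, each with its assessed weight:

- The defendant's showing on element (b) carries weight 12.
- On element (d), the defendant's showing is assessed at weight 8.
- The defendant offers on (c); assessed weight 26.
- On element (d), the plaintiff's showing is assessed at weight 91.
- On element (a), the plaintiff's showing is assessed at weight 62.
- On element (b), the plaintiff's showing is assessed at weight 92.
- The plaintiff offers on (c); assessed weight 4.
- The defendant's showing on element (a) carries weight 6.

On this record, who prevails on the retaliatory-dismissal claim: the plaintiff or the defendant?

plaintiff

Stage 1 — burden on plaintiff; standard: a preponderance (weight is at least 52).
    (a): 62 − 6 = 56 ≥ 52 [met]
    (b): 92 − 12 = 80 ≥ 52 [met]
  Stage 1 is satisfied; the onus moves to the defendant.
Stage 2 — burden on defendant; standard: a scintilla of evidence (weight is at least 22).
    (c): 26 − 4 = 22 ≥ 22 [met]
  All elements met. The burden passes to the plaintiff.
Stage 3 — burden on plaintiff; standard: a substantially-more-likely showing (weight exceeds 76).
    (d): 91 − 8 = 83 > 76 [met]
  All elements met at the final stage.
With every stage satisfied, the plaintiff prevails.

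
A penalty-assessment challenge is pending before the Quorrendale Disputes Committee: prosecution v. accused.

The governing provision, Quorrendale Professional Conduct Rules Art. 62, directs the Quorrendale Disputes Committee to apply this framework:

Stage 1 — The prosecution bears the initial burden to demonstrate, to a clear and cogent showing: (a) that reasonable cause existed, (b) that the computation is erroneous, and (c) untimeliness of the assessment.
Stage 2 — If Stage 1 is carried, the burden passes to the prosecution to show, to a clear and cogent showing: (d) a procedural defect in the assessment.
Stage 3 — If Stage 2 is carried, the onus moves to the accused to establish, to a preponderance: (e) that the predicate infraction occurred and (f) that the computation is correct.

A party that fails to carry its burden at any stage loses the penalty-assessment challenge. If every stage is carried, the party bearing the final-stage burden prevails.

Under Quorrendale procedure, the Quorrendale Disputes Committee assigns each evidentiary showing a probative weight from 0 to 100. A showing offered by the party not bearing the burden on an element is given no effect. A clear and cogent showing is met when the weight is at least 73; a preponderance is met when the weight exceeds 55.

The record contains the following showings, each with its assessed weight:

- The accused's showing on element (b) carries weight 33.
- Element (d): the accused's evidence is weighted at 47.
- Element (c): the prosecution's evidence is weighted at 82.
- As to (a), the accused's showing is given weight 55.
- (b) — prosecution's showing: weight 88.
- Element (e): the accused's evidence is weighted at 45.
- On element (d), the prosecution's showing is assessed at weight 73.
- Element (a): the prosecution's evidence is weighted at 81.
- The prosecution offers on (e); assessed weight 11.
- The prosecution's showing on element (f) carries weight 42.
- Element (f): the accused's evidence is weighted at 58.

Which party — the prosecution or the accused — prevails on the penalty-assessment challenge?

prosecution

Stage 1 (prosecution, a clear and cogent showing, weight is at least 73): (a) 81 (accused's 55 disregarded) ≥ 73 — meets; (b) 88 (accused's 33 disregarded) ≥ 73 — meets; (c) 82 ≥ 73 — meets.
  All elements met. The prosecution retains the burden for Stage 2.
Stage 2 (prosecution, a clear and cogent showing, weight is at least 73): (d) 73 (accused's 47 disregarded) ≥ 73 — meets.
  Stage 2 is satisfied; the onus moves to the accused.
Stage 3 (accused, a preponderance, weight exceeds 55): (e) 45 (prosecution's 11 disregarded) ≤ 55 — fails; (f) 58 (prosecution's 42 disregarded) > 55 — meets.
  Not every element is met, so the accused fails to carry Stage 3.
The prosecution prevails.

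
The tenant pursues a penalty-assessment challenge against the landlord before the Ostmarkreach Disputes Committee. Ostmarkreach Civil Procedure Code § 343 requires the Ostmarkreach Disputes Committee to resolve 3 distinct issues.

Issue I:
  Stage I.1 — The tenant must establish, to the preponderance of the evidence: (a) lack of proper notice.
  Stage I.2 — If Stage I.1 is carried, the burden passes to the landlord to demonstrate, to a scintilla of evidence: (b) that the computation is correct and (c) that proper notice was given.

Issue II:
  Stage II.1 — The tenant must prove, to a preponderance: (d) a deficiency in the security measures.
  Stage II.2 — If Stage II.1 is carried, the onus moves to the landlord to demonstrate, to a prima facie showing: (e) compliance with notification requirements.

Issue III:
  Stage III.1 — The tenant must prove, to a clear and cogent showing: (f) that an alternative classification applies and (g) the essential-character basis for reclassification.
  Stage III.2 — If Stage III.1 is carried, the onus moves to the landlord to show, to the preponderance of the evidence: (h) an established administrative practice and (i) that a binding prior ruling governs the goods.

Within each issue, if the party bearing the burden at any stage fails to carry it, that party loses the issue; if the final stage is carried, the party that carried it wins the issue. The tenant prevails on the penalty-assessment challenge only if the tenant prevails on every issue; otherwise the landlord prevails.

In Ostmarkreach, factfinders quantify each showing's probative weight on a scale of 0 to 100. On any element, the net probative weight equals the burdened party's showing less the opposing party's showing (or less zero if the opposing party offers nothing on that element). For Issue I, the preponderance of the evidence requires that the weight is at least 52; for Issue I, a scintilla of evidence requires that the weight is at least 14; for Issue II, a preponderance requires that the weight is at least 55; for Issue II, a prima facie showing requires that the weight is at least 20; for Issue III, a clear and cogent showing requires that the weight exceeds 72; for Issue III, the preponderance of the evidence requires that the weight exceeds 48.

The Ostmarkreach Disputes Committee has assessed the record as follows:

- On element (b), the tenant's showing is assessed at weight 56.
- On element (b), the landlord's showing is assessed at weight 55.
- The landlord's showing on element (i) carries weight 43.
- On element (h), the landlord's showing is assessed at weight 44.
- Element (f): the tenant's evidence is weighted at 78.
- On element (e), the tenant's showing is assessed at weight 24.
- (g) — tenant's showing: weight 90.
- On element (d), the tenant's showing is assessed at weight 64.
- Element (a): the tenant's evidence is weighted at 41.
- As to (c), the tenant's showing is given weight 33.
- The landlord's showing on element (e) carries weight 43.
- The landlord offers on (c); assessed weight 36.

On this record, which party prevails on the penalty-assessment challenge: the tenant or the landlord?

— Issue I —
At Stage I.1 the tenant must meet the preponderance of the evidence (weight is at least 52): on (a) the weight is 41, which does not reach 52, so (a) does not meet the standard.
  Stage I.1 not carried; the tenant fails its burden.
The analysis ends at Stage I.1; the landlord prevails on this issue.
— Issue II —
Stage II.1 — burden on tenant; standard: a preponderance (weight is at least 55).
    (d): 64 ≥ 55 [met]
  All elements met. The burden passes to the landlord.
Stage II.2 — burden on landlord; standard: a prima facie showing (weight is at least 20).
    (e): 43 − 24 = 19 < 20 [not met]
  The landlord does not carry Stage II.2.
The analysis ends at Stage II.2; the tenant prevails on this issue.
— Issue III —
At Stage III.1 the tenant must meet a clear and cogent showing (weight exceeds 72): on (f) the weight is 78, > 72, so (f) meets the standard; on (g) the weight is 90, > 72, so (g) meets the standard.
  The tenant carries Stage III.1; the landlord now bears the burden.
At Stage III.2 the landlord must meet the preponderance of the evidence (weight exceeds 48): on (h) the weight is 44, ≤ 48, so (h) does not meet the standard; on (i) the weight is 43, which does not exceed 48, so (i) does not meet the standard.
  Stage III.2 not carried; the landlord fails its burden.
The analysis ends at Stage III.2; the tenant prevails on this issue.
Per-issue: Issue I → landlord; Issue II → tenant; Issue III → tenant. The tenant must prevail on every issue; overall, the landlord prevails.

landlord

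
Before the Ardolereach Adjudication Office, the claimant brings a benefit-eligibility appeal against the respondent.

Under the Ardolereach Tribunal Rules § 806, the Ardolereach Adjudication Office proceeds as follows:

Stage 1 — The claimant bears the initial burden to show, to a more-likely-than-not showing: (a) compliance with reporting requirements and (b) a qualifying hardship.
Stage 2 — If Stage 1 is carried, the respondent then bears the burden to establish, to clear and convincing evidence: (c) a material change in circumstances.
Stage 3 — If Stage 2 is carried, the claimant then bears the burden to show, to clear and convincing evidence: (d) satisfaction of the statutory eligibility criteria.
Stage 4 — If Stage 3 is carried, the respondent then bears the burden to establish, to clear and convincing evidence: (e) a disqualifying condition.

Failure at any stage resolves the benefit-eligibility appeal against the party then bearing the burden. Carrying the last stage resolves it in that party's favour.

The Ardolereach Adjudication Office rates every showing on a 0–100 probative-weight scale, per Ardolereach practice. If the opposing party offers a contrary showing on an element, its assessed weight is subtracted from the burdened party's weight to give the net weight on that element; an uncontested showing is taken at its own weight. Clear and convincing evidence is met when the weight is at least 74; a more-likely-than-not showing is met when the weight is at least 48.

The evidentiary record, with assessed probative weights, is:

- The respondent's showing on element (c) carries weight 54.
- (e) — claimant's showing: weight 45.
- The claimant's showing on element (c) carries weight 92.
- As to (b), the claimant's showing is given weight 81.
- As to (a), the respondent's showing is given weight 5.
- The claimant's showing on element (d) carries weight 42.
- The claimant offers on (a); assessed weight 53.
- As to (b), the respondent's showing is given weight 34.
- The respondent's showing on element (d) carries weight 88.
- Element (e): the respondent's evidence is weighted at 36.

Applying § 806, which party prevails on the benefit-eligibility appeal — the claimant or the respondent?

Stage 1 (claimant, a more-likely-than-not showing, weight is at least 48): (a) net 53−5=48 ≥ 48 — meets; (b) net 81−34=47 < 48 — fails.
  The claimant does not carry Stage 1.
The analysis ends at Stage 1; the respondent prevails.

respondent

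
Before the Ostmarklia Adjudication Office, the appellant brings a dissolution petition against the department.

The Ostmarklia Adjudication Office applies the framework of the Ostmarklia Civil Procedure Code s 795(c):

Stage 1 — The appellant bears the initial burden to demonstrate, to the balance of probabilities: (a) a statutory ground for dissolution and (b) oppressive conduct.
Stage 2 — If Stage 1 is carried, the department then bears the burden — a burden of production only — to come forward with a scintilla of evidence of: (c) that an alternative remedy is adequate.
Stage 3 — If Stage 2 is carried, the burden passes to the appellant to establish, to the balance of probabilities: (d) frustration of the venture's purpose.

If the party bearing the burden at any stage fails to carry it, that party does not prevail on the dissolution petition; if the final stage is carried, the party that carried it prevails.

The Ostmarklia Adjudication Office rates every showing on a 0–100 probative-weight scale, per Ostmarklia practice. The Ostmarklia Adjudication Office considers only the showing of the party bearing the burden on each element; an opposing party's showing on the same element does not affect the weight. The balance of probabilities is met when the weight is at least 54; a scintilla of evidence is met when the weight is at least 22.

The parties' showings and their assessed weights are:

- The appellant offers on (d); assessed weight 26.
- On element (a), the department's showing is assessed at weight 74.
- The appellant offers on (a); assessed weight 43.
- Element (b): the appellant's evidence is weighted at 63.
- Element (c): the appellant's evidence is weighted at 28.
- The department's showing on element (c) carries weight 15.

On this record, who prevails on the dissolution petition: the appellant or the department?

department

Stage 1 — burden on appellant; standard: the balance of probabilities (weight is at least 54).
    (a): 43 (department's 74 disregarded) < 54 [not met]
    (b): 63 ≥ 54 [met]
  Stage 1 not carried; the appellant fails its burden.
The department prevails.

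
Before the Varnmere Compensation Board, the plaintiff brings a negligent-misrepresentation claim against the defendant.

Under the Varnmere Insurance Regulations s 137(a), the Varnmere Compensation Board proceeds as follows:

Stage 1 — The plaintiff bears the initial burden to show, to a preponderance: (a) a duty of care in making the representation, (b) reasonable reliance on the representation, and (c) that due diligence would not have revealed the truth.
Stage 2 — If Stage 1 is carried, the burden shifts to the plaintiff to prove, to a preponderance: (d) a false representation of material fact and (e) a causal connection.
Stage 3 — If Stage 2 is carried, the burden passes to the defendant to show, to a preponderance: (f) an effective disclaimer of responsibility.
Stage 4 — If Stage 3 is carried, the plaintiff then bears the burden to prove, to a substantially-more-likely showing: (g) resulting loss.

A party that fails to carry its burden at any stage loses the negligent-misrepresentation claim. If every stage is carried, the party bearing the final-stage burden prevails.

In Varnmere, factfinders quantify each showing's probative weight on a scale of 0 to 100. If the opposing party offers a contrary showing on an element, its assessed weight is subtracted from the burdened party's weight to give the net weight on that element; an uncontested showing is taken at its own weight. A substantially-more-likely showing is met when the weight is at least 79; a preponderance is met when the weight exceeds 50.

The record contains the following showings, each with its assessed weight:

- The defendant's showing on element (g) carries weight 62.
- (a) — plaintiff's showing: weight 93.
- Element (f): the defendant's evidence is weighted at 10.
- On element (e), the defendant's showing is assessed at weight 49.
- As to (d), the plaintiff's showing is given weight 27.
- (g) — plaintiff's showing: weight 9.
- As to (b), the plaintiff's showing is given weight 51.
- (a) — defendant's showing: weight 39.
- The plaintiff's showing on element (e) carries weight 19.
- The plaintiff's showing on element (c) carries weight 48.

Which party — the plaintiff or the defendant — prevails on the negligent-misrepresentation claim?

defendant

Stage 1 — burden on plaintiff; standard: a preponderance (weight exceeds 50).
    (a): 93 − 39 = 54 > 50 [met]
    (b): 51 > 50 [met]
    (c): 48 ≤ 50 [not met]
  Stage 1 not carried; the plaintiff fails its burden.
The analysis ends at Stage 1; the defendant prevails.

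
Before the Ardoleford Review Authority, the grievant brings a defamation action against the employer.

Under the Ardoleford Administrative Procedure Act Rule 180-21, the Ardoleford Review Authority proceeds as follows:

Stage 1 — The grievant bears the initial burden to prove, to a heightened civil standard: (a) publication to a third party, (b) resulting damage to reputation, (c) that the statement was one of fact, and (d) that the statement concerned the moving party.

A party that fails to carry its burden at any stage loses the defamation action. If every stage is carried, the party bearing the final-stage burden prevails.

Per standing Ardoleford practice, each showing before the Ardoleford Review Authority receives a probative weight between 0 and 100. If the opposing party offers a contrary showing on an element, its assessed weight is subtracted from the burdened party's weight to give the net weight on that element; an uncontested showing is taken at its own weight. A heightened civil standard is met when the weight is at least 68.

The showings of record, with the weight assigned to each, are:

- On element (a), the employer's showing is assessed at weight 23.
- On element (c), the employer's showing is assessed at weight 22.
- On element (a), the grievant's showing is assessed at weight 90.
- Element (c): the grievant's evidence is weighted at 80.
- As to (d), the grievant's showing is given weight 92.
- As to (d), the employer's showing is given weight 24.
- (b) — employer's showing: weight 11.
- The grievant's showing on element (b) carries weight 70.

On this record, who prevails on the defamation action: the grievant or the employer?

employer

Stage 1 (grievant, a heightened civil standard, weight is at least 68): (a) net 90−23=67 < 68 — fails; (b) net 70−11=59 < 68 — fails; (c) net 80−22=58 < 68 — fails; (d) net 92−24=68 ≥ 68 — meets.
  The grievant does not carry Stage 1.
The employer prevails.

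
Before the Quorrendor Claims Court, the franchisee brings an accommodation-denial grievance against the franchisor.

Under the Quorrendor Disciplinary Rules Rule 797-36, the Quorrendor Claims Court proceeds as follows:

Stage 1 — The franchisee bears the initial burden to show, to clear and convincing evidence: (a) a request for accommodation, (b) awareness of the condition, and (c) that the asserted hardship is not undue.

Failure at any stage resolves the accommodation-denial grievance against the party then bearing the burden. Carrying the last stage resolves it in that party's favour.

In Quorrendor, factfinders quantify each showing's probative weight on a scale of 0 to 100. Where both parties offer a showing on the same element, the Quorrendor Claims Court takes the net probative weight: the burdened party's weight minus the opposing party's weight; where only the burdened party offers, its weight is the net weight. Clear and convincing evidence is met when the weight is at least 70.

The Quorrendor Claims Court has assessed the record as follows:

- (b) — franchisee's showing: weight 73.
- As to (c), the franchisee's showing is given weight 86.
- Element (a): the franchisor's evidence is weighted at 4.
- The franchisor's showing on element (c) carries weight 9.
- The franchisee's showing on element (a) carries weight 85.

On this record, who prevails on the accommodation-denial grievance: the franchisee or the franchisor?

Stage 1 — burden on franchisee; standard: clear and convincing evidence (weight is at least 70).
    (a): 85 − 4 = 81 ≥ 70 [met]
    (b): 73 ≥ 70 [met]
    (c): 86 − 9 = 77 ≥ 70 [met]
  All elements met at the final stage.
Every stage carried; the franchisee prevails.

franchisee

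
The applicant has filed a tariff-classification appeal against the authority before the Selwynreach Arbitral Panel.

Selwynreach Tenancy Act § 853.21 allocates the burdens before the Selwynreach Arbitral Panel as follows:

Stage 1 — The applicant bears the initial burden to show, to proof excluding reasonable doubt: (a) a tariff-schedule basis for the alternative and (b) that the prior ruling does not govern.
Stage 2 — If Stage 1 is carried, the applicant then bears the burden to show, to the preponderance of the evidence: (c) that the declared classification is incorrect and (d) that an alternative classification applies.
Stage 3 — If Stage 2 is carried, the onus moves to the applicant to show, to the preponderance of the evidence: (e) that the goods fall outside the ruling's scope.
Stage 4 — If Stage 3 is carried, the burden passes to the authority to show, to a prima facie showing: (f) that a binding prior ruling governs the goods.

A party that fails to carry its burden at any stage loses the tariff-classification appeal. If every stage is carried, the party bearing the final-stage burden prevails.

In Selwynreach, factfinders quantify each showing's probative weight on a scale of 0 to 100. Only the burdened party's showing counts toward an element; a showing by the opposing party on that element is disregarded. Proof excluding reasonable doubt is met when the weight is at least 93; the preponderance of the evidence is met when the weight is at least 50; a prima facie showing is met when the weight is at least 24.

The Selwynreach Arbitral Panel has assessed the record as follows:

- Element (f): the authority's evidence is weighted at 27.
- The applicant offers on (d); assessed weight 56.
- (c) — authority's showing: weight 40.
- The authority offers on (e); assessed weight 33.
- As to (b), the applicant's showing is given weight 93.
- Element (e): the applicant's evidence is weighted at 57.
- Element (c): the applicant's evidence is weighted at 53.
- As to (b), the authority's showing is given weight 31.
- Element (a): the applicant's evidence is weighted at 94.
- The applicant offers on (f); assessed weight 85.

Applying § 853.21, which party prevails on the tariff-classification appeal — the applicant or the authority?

Stage 1 (applicant, proof excluding reasonable doubt, weight is at least 93): (a) 94 ≥ 93 — meets; (b) 93 (authority's 31 disregarded) ≥ 93 — meets.
  Stage 1 is satisfied; the applicant continues to bear the burden.
Stage 2 (applicant, the preponderance of the evidence, weight is at least 50): (c) 53 (authority's 40 disregarded) ≥ 50 — meets; (d) 56 ≥ 50 — meets.
  Stage 2 carried; the burden remains with the applicant.
Stage 3 (applicant, the preponderance of the evidence, weight is at least 50): (e) 57 (authority's 33 disregarded) ≥ 50 — meets.
  The applicant carries Stage 3; the authority now bears the burden.
Stage 4 (authority, a prima facie showing, weight is at least 24): (f) 27 (applicant's 85 disregarded) ≥ 24 — meets.
  The authority carries the last stage.
All stages carried — the authority prevails.

authority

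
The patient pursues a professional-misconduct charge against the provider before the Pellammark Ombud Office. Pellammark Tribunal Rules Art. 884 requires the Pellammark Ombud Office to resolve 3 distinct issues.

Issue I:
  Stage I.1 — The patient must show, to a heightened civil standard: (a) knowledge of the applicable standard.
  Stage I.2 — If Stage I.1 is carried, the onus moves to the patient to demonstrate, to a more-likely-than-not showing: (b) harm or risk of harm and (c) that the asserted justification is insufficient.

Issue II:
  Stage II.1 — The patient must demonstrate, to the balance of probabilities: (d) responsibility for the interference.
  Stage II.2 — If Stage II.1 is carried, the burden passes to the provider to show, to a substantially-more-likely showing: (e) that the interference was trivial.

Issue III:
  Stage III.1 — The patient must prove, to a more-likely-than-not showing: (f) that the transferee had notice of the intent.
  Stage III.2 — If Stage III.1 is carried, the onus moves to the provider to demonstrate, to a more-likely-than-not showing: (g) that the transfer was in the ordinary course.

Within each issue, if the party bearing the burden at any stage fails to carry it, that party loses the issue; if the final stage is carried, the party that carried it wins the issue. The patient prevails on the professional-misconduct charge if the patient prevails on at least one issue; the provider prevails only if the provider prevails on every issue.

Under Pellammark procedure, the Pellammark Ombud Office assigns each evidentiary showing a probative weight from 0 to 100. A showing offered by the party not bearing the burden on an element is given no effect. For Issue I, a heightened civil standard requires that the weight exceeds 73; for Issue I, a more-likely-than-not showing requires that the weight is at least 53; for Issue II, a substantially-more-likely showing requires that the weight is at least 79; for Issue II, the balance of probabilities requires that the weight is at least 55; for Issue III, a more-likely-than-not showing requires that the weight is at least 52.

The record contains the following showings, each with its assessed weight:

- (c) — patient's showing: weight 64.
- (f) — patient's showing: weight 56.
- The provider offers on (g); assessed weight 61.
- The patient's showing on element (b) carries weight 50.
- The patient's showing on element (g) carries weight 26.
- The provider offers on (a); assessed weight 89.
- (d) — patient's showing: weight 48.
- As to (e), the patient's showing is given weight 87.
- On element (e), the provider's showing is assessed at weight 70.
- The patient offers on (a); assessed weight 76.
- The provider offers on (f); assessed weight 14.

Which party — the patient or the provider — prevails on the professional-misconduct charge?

provider

— Issue I —
Stage I.1 (patient, a heightened civil standard, weight exceeds 73): (a) 76 (provider's 89 disregarded) > 73 — meets.
  Stage I.1 carried; the burden remains with the patient.
Stage I.2 (patient, a more-likely-than-not showing, weight is at least 53): (b) 50 < 53 — fails; (c) 64 ≥ 53 — meets.
  Not every element is met, so the patient fails to carry Stage I.2.
The analysis ends at Stage I.2; the provider prevails on this issue.
— Issue II —
Stage II.1 — burden on patient; standard: the balance of probabilities (weight is at least 55).
    (d): 48 < 55 [not met]
  Not every element is met, so the patient fails to carry Stage II.1.
The provider prevails on this issue.
— Issue III —
Stage III.1 — burden on patient; standard: a more-likely-than-not showing (weight is at least 52).
    (f): 56 (provider's 14 disregarded) ≥ 52 [met]
  Stage III.1 is satisfied; the onus moves to the provider.
Stage III.2 — burden on provider; standard: a more-likely-than-not showing (weight is at least 52).
    (g): 61 (patient's 26 disregarded) ≥ 52 [met]
  The provider carries the last stage.
Every stage carried; the provider prevails on this issue.
Per-issue: Issue I → provider; Issue II → provider; Issue III → provider. The patient must prevail on at least one issue; overall, the provider prevails.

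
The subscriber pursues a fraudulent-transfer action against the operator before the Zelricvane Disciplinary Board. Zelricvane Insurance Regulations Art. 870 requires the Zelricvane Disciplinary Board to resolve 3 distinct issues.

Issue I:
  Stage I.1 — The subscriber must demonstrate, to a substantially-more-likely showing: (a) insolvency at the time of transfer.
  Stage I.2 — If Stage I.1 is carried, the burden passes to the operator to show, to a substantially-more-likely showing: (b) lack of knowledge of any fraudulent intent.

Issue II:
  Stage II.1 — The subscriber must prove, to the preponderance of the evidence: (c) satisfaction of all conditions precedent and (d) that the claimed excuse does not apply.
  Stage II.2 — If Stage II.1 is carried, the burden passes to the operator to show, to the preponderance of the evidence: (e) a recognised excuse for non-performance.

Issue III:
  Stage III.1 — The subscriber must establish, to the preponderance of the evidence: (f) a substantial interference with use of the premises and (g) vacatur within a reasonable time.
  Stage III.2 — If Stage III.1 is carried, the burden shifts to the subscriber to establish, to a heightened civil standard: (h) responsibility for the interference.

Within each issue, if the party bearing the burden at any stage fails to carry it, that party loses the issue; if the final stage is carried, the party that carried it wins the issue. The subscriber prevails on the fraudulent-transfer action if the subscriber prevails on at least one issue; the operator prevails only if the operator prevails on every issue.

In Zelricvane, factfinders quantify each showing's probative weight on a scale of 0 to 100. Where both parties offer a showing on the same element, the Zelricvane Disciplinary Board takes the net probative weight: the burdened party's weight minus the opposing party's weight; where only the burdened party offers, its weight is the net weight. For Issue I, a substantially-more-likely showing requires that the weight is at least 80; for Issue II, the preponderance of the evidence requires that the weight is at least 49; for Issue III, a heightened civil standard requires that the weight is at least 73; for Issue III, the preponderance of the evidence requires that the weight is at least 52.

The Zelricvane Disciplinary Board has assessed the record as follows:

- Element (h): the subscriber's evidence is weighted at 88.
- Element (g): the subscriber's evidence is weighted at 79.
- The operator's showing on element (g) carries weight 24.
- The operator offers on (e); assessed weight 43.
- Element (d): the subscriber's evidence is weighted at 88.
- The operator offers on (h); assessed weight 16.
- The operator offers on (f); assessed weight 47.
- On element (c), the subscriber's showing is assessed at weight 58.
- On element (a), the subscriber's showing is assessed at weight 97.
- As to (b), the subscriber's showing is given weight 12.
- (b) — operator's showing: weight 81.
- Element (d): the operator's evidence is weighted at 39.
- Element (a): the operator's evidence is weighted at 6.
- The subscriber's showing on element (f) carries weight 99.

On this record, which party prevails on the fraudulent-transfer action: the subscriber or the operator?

— Issue I —
Stage I.1 (subscriber, a substantially-more-likely showing, weight is at least 80): (a) net 97−6=91 ≥ 80 — meets.
  All elements met. The burden passes to the operator.
Stage I.2 (operator, a substantially-more-likely showing, weight is at least 80): (b) net 81−12=69 < 80 — fails.
  Not every element is met, so the operator fails to carry Stage I.2.
So the subscriber prevails on this issue.
— Issue II —
Stage II.1 — burden on subscriber; standard: the preponderance of the evidence (weight is at least 49).
    (c): 58 ≥ 49 [met]
    (d): 88 − 39 = 49 ≥ 49 [met]
  The subscriber carries Stage II.1; the operator now bears the burden.
Stage II.2 — burden on operator; standard: the preponderance of the evidence (weight is at least 49).
    (e): 43 < 49 [not met]
  Not every element is met, so the operator fails to carry Stage II.2.
The analysis ends at Stage II.2; the subscriber prevails on this issue.
— Issue III —
Stage III.1 (subscriber, the preponderance of the evidence, weight is at least 52): (f) net 99−47=52 ≥ 52 — meets; (g) net 79−24=55 ≥ 52 — meets.
  All elements met. The subscriber retains the burden for Stage III.2.
Stage III.2 (subscriber, a heightened civil standard, weight is at least 73): (h) net 88−16=72 < 73 — fails.
  Stage III.2 not carried; the subscriber fails its burden.
So the operator prevails on this issue.
Per-issue: Issue I → subscriber; Issue II → subscriber; Issue III → operator. The subscriber must prevail on at least one issue; overall, the subscriber prevails.

subscriber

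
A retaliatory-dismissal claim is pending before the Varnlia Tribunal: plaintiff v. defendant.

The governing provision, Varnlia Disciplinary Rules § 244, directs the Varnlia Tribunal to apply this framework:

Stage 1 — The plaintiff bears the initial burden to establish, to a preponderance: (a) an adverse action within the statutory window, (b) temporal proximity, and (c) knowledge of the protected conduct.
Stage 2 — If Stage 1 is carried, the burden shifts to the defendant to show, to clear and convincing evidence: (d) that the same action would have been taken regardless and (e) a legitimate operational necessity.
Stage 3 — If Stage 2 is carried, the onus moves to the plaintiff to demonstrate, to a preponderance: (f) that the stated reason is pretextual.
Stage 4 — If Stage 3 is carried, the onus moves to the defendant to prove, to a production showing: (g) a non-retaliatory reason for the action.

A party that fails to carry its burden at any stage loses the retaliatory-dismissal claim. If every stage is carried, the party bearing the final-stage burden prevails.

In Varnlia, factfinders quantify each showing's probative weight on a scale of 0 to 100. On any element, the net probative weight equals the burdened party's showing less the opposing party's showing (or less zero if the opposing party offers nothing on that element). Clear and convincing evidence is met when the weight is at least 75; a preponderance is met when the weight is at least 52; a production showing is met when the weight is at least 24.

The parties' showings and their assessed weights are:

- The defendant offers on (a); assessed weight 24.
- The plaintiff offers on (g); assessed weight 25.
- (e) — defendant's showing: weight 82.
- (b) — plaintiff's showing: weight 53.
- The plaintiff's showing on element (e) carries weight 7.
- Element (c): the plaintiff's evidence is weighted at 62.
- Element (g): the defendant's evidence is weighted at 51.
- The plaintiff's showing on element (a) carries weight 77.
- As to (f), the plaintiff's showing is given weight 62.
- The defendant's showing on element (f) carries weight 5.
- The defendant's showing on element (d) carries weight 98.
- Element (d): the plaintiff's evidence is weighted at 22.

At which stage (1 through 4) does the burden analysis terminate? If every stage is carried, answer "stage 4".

stage 4

At Stage 1 the plaintiff must meet a preponderance (weight is at least 52): on (a) the weight is 77 less the opposing 24 gives net 53, which does reach 52, so (a) meets the standard; on (b) the weight is 53, ≥ 52, so (b) meets the standard; on (c) the weight is 62, ≥ 52, so (c) meets the standard.
  Stage 1 is satisfied; the onus moves to the defendant.
At Stage 2 the defendant must meet clear and convincing evidence (weight is at least 75): on (d) the weight is 98 less the opposing 22 gives net 76, which does reach 75, so (d) meets the standard; on (e) the weight is 82 less the opposing 7 gives net 75, which does reach 75, so (e) meets the standard.
  All elements met. The burden passes to the plaintiff.
At Stage 3 the plaintiff must meet a preponderance (weight is at least 52): on (f) the weight is 62 less the opposing 5 gives net 57, ≥ 52, so (f) meets the standard.
  Stage 3 is satisfied; the onus moves to the defendant.
At Stage 4 the defendant must meet a production showing (weight is at least 24): on (g) the weight is 51 less the opposing 25 gives net 26, which does reach 24, so (g) meets the standard.
  All elements met at the final stage.
Every stage carried; the defendant prevails.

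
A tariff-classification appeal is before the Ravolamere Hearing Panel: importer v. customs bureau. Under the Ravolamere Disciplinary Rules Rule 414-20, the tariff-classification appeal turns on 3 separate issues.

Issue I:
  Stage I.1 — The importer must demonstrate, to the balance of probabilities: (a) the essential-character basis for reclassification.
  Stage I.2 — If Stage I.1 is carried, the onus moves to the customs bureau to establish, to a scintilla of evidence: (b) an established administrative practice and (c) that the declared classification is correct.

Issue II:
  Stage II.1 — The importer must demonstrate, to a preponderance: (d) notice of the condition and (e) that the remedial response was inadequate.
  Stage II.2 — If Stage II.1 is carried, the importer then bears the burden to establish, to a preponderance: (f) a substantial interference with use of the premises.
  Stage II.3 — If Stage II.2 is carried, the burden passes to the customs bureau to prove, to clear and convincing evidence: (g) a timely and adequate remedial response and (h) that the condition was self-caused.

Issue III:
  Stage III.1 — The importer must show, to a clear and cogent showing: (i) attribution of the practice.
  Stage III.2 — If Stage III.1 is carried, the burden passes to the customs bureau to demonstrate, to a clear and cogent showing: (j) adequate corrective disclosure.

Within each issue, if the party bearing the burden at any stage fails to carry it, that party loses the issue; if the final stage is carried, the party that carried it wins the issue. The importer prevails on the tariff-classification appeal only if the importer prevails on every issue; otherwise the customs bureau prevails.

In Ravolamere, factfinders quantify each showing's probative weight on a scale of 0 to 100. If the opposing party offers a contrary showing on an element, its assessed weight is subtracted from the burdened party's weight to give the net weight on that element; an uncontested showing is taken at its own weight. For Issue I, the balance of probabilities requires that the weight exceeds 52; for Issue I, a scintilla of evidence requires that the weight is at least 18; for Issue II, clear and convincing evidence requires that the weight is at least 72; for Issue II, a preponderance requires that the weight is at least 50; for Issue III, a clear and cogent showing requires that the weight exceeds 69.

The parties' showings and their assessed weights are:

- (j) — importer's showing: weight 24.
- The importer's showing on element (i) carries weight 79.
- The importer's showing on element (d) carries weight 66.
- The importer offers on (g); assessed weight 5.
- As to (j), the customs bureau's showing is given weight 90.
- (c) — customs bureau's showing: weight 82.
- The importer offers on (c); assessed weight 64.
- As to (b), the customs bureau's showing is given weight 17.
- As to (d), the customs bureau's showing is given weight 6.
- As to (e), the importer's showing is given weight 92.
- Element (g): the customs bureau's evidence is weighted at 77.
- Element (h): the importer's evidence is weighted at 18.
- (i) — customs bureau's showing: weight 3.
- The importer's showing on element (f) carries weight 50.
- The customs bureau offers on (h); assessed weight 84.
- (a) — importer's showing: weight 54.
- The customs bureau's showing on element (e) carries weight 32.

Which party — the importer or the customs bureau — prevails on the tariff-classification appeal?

importer

— Issue I —
Stage I.1 (importer, the balance of probabilities, weight exceeds 52): (a) 54 > 52 — meets.
  Stage I.1 is satisfied; the onus moves to the customs bureau.
Stage I.2 (customs bureau, a scintilla of evidence, weight is at least 18): (b) 17 < 18 — fails; (c) net 82−64=18 ≥ 18 — meets.
  Stage I.2 not carried; the customs bureau fails its burden.
The importer prevails on this issue.
— Issue II —
Stage II.1 — burden on importer; standard: a preponderance (weight is at least 50).
    (d): 66 − 6 = 60 ≥ 50 [met]
    (e): 92 − 32 = 60 ≥ 50 [met]
  All elements met. The importer retains the burden for Stage II.2.
Stage II.2 — burden on importer; standard: a preponderance (weight is at least 50).
    (f): 50 ≥ 50 [met]
  All elements met. The burden passes to the customs bureau.
Stage II.3 — burden on customs bureau; standard: clear and convincing evidence (weight is at least 72).
    (g): 77 − 5 = 72 ≥ 72 [met]
    (h): 84 − 18 = 66 < 72 [not met]
  Not every element is met, so the customs bureau fails to carry Stage II.3.
So the importer prevails on this issue.
— Issue III —
Stage III.1 (importer, a clear and cogent showing, weight exceeds 69): (i) net 79−3=76 > 69 — meets.
  Stage III.1 is satisfied; the onus moves to the customs bureau.
Stage III.2 (customs bureau, a clear and cogent showing, weight exceeds 69): (j) net 90−24=66 ≤ 69 — fails.
  Not every element is met, so the customs bureau fails to carry Stage III.2.
So the importer prevails on this issue.
Per-issue: Issue I → importer; Issue II → importer; Issue III → importer. The importer must prevail on every issue; overall, the importer prevails.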